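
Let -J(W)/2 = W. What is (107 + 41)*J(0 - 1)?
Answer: 296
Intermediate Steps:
J(W) = -2*W
(107 + 41)*J(0 - 1) = (107 + 41)*(-2*(0 - 1)) = 148*(-2*(-1)) = 148*2 = 296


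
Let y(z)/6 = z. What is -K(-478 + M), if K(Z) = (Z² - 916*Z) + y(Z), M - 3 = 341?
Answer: -139896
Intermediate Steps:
M = 344 (M = 3 + 341 = 344)
y(z) = 6*z
K(Z) = Z² - 910*Z (K(Z) = (Z² - 916*Z) + 6*Z = Z² - 910*Z)
-K(-478 + M) = -(-478 + 344)*(-910 + (-478 + 344)) = -(-134)*(-910 - 134) = -(-134)*(-1044) = -1*139896 = -139896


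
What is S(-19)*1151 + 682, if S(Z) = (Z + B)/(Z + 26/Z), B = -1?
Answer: 701314/387 ≈ 1812.2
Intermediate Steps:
S(Z) = (-1 + Z)/(Z + 26/Z) (S(Z) = (Z - 1)/(Z + 26/Z) = (-1 + Z)/(Z + 26/Z))
S(-19)*1151 + 682 = -19*(-1 - 19)/(26 + (-19)**2)*1151 + 682 = -19*(-20)/(26 + 361)*1151 + 682 = -19*(-20)/387*1151 + 682 = -19*1/387*(-20)*1151 + 682 = (380/387)*1151 + 682 = 437380/387 + 682 = 701314/387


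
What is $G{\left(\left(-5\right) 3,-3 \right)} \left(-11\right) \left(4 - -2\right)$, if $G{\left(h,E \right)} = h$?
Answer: $990$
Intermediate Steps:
$G{\left(\left(-5\right) 3,-3 \right)} \left(-11\right) \left(4 - -2\right) = \left(-5\right) 3 \left(-11\right) \left(4 - -2\right) = \left(-15\right) \left(-11\right) \left(4 + 2\right) = 165 \cdot 6 = 990$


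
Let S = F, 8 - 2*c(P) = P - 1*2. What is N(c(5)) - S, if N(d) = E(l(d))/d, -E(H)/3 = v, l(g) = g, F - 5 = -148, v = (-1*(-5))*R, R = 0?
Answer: 143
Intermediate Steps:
c(P) = 5 - P/2 (c(P) = 4 - (P - 1*2)/2 = 4 - (P - 2)/2 = 4 - (-2 + P)/2 = 4 + (1 - P/2) = 5 - P/2)
v = 0 (v = -1*(-5)*0 = 5*0 = 0)
F = -143 (F = 5 - 148 = -143)
E(H) = 0 (E(H) = -3*0 = 0)
S = -143
N(d) = 0 (N(d) = 0/d = 0)
N(c(5)) - S = 0 - 1*(-143) = 0 + 143 = 143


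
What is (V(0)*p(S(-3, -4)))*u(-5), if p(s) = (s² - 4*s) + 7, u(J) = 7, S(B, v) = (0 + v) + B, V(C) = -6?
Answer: -3528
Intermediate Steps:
S(B, v) = B + v (S(B, v) = v + B = B + v)
p(s) = 7 + s² - 4*s
(V(0)*p(S(-3, -4)))*u(-5) = -6*(7 + (-3 - 4)² - 4*(-3 - 4))*7 = -6*(7 + (-7)² - 4*(-7))*7 = -6*(7 + 49 + 28)*7 = -6*84*7 = -504*7 = -3528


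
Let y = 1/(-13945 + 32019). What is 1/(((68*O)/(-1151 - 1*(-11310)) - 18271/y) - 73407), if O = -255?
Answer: -10159/3355552877639 ≈ -3.0275e-9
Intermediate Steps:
y = 1/18074 ≈ 5.5328e-5
1/(((68*O)/(-1151 - 1*(-11310)) - 18271/y) - 73407) = 1/(((68*(-255))/(-1151 - 1*(-11310)) - 18271/1/18074) - 73407) = 1/((-17340/(-1151 + 11310) - 18271*18074) - 73407) = 1/((-17340/10159 - 330230054) - 73407) = 1/(-3354807135926/10159 - 73407) = 1/(-3355552877639/10159) = -10159/3355552877639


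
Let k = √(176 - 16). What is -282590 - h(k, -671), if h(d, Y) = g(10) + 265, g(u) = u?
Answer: -282865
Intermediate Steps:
k = 4*√10 (k = √160 = 4*√10 ≈ 12.649)
h(d, Y) = 275 (h(d, Y) = 10 + 265 = 275)
-282590 - h(k, -671) = -282590 - 1*275 = -282590 - 275 = -282865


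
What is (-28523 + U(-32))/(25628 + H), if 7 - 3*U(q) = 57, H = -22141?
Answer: -85619/10461 ≈ -8.1846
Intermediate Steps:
U(q) = -50/3 (U(q) = 7/3 - ⅓*57 = 7/3 - 19 = -50/3)
(-28523 + U(-32))/(25628 + H) = (-28523 - 50/3)/(25628 - 22141) = -85619/3/3487 = -85619/3*1/3487 = -85619/10461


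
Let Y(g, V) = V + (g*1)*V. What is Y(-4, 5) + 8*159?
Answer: 1257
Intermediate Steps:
Y(g, V) = V + V*g (Y(g, V) = V + g*V = V + V*g)
Y(-4, 5) + 8*159 = 5*(1 - 4) + 8*159 = 5*(-3) + 1272 = -15 + 1272 = 1257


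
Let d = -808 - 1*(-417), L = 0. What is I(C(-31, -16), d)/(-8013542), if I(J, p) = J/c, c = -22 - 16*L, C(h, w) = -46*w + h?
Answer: 705/176297924 ≈ 3.9989e-6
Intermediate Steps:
C(h, w) = h - 46*w
c = -22 (c = -22 - 16*0 = -22 + 0 = -22)
d = -391 (d = -808 + 417 = -391)
I(J, p) = -J/22 (I(J, p) = J/(-22) = J*(-1/22) = -J/22)
I(C(-31, -16), d)/(-8013542) = -(-31 - 46*(-16))/22/(-8013542) = -(-31 + 736)/22*(-1/8013542) = -1/22*705*(-1/8013542) = -705/22*(-1/8013542) = 705/176297924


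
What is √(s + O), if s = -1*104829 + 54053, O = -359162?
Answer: I*√409938 ≈ 640.26*I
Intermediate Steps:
s = -50776 (s = -104829 + 54053 = -50776)
√(s + O) = √(-50776 - 359162) = √(-409938) = I*√409938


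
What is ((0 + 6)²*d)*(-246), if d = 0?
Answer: 0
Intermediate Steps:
((0 + 6)²*d)*(-246) = ((0 + 6)²*0)*(-246) = (6²*0)*(-246) = (36*0)*(-246) = 0*(-246) = 0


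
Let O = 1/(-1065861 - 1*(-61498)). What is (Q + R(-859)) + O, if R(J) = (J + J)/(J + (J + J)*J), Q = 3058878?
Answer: 5275008408043495/1724491271 ≈ 3.0589e+6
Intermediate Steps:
O = -1/1004363 (O = 1/(-1065861 + 61498) = 1/(-1004363) = -1/1004363 ≈ -9.9566e-7)
R(J) = 2*J/(J + 2*J²) (R(J) = (2*J)/(J + (2*J)*J) = (2*J)/(J + 2*J²) = 2*J/(J + 2*J²))
(Q + R(-859)) + O = (3058878 + 2/(1 + 2*(-859))) - 1/1004363 = (3058878 + 2/(1 - 1718)) - 1/1004363 = (3058878 + 2/(-1717)) - 1/1004363 = (3058878 + 2*(-1/1717)) - 1/1004363 = (3058878 - 2/1717) - 1/1004363 = 5252093524/1717 - 1/1004363 = 5275008408043495/1724491271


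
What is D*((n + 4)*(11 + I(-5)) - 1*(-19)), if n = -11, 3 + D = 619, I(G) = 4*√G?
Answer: -35728 - 17248*I*√5 ≈ -35728.0 - 38568.0*I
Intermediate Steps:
D = 616 (D = -3 + 619 = 616)
D*((n + 4)*(11 + I(-5)) - 1*(-19)) = 616*((-11 + 4)*(11 + 4*√(-5)) - 1*(-19)) = 616*(-7*(11 + 4*(I*√5)) + 19) = 616*(-7*(11 + 4*I*√5) + 19) = 616*((-77 - 28*I*√5) + 19) = 616*(-58 - 28*I*√5) = -35728 - 17248*I*√5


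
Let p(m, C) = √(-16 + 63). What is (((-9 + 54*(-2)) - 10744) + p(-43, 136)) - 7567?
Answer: -18428 + √47 ≈ -18421.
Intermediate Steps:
p(m, C) = √47
(((-9 + 54*(-2)) - 10744) + p(-43, 136)) - 7567 = (((-9 + 54*(-2)) - 10744) + √47) - 7567 = (((-9 - 108) - 10744) + √47) - 7567 = ((-117 - 10744) + √47) - 7567 = (-10861 + √47) - 7567 = -18428 + √47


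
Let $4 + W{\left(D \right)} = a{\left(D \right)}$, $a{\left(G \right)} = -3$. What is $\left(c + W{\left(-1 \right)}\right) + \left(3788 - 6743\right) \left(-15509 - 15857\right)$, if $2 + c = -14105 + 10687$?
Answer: $92683103$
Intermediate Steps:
$W{\left(D \right)} = -7$ ($W{\left(D \right)} = -4 - 3 = -7$)
$c = -3420$ ($c = -2 + \left(-14105 + 10687\right) = -2 - 3418 = -3420$)
$\left(c + W{\left(-1 \right)}\right) + \left(3788 - 6743\right) \left(-15509 - 15857\right) = \left(-3420 - 7\right) + \left(3788 - 6743\right) \left(-15509 - 15857\right) = -3427 + \left(3788 - 6743\right) \left(-31366\right) = -3427 - -92686530 = -3427 + 92686530 = 92683103$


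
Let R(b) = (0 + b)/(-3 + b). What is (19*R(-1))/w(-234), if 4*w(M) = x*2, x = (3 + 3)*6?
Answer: 19/72 ≈ 0.26389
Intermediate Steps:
x = 36 (x = 6*6 = 36)
w(M) = 18 (w(M) = (36*2)/4 = (¼)*72 = 18)
R(b) = b/(-3 + b)
(19*R(-1))/w(-234) = (19*(-1/(-3 - 1)))/18 = (19*(-1/(-4)))*(1/18) = (19*(-1*(-¼)))*(1/18) = (19*(¼))*(1/18) = (19/4)*(1/18) = 19/72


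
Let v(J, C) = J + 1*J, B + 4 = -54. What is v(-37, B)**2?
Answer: 5476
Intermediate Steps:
B = -58 (B = -4 - 54 = -58)
v(J, C) = 2*J (v(J, C) = J + J = 2*J)
v(-37, B)**2 = (2*(-37))**2 = (-74)**2 = 5476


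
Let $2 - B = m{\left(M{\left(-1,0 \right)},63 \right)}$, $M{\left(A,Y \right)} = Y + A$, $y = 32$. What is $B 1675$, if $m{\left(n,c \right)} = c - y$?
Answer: $-48575$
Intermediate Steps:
$M{\left(A,Y \right)} = A + Y$
$m{\left(n,c \right)} = -32 + c$ ($m{\left(n,c \right)} = c - 32 = -32 + c$)
$B = -29$ ($B = 2 - \left(-32 + 63\right) = 2 - 31 = -29$)
$B 1675 = \left(-29\right) 1675 = -48575$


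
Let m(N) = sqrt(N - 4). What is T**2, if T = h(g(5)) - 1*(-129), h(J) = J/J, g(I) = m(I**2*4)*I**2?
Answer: 16900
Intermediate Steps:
m(N) = sqrt(-4 + N)
g(I) = I**2*sqrt(-4 + 4*I**2) (g(I) = sqrt(-4 + I**2*4)*I**2 = sqrt(-4 + 4*I**2)*I**2 = I**2*sqrt(-4 + 4*I**2))
h(J) = 1
T = 130 (T = 1 - 1*(-129) = 1 + 129 = 130)
T**2 = 130**2 = 16900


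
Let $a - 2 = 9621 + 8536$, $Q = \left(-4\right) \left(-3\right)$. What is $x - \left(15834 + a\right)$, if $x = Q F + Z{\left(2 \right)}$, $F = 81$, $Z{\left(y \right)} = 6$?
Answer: $-33015$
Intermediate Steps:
$Q = 12$
$a = 18159$ ($a = 2 + \left(9621 + 8536\right) = 2 + 18157 = 18159$)
$x = 978$ ($x = 12 \cdot 81 + 6 = 972 + 6 = 978$)
$x - \left(15834 + a\right) = 978 - 33993 = -33015$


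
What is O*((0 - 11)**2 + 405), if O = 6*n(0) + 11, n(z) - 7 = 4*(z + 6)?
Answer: 103622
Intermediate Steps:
n(z) = 31 + 4*z (n(z) = 7 + 4*(z + 6) = 7 + 4*(6 + z) = 7 + (24 + 4*z) = 31 + 4*z)
O = 197 (O = 6*(31 + 4*0) + 11 = 6*(31 + 0) + 11 = 6*31 + 11 = 186 + 11 = 197)
O*((0 - 11)**2 + 405) = 197*((0 - 11)**2 + 405) = 197*((-11)**2 + 405) = 197*(121 + 405) = 197*526 = 103622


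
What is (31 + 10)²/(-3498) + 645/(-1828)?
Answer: -2664539/3197172 ≈ -0.83340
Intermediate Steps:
(31 + 10)²/(-3498) + 645/(-1828) = 41²*(-1/3498) + 645*(-1/1828) = 1681*(-1/3498) - 645/1828 = -1681/3498 - 645/1828 = -2664539/3197172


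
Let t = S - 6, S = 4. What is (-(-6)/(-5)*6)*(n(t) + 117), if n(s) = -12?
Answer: -756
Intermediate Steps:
t = -2 (t = 4 - 6 = -2)
(-(-6)/(-5)*6)*(n(t) + 117) = (-(-6)/(-5)*6)*(-12 + 117) = (-(-6)*(-1)/5*6)*105 = (-2*⅗*6)*105 = -6/5*6*105 = -36/5*105 = -756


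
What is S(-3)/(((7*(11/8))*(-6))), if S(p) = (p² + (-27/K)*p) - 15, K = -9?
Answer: 20/77 ≈ 0.25974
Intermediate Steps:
S(p) = -15 + p² + 3*p (S(p) = (p² + (-27/(-9))*p) - 15 = (p² + (-27*(-⅑))*p) - 15 = (p² + 3*p) - 15 = -15 + p² + 3*p)
S(-3)/(((7*(11/8))*(-6))) = (-15 + (-3)² + 3*(-3))/(((7*(11/8))*(-6))) = (-15 + 9 - 9)/(((7*(11*(⅛)))*(-6))) = -15/((7*(11/8))*(-6)) = -15/((77/8)*(-6)) = -15/(-231/4) = -15*(-4/231) = 20/77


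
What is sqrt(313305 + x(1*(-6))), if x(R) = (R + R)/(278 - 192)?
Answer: 21*sqrt(1313607)/43 ≈ 559.74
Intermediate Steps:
x(R) = R/43 (x(R) = (2*R)/86 = (2*R)*(1/86) = R/43)
sqrt(313305 + x(1*(-6))) = sqrt(313305 + (1*(-6))/43) = sqrt(313305 + (1/43)*(-6)) = sqrt(313305 - 6/43) = sqrt(13472109/43) = 21*sqrt(1313607)/43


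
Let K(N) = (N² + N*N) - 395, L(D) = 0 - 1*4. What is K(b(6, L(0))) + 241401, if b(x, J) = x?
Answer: 241078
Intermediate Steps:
L(D) = -4 (L(D) = 0 - 4 = -4)
K(N) = -395 + 2*N² (K(N) = (N² + N²) - 395 = 2*N² - 395 = -395 + 2*N²)
K(b(6, L(0))) + 241401 = (-395 + 2*6²) + 241401 = (-395 + 2*36) + 241401 = (-395 + 72) + 241401 = -323 + 241401 = 241078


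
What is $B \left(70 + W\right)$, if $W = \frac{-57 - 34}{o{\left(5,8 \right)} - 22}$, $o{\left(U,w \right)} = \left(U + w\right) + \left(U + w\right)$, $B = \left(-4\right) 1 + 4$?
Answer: $0$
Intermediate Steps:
$B = 0$ ($B = -4 + 4 = 0$)
$o{\left(U,w \right)} = 2 U + 2 w$
$W = - \frac{91}{4}$ ($W = \frac{-57 - 34}{\left(2 \cdot 5 + 2 \cdot 8\right) - 22} = - \frac{91}{\left(10 + 16\right) - 22} = - \frac{91}{26 - 22} = - \frac{91}{4} \approx -22.75$)
$B \left(70 + W\right) = 0 \left(70 - \frac{91}{4}\right) = 0 \cdot \frac{189}{4} = 0$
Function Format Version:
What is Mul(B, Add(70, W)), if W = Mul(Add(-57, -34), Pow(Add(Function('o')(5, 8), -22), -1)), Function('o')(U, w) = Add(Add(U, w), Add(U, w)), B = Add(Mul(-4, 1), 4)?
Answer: 0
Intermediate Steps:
B = 0 (B = Add(-4, 4) = 0)
Function('o')(U, w) = Add(Mul(2, U), Mul(2, w))
W = Rational(-91, 4) (W = Mul(Add(-57, -34), Pow(Add(Add(Mul(2, 5), Mul(2, 8)), -22), -1)) = Mul(-91, Pow(Add(Add(10, 16), -22), -1)) = Mul(-91, Pow(Add(26, -22), -1)) = Mul(-91, Pow(4, -1)) = Mul(-91, Rational(1, 4)) = Rational(-91, 4) ≈ -22.750)
Mul(B, Add(70, W)) = Mul(0, Add(70, Rational(-91, 4))) = Mul(0, Rational(189, 4)) = 0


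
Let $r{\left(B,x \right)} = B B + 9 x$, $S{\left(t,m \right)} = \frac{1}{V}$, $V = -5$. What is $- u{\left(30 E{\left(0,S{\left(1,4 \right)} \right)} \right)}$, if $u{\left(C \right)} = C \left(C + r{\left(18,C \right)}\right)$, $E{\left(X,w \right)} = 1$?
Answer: $-18720$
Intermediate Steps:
$S{\left(t,m \right)} = - \frac{1}{5}$ ($S{\left(t,m \right)} = \frac{1}{-5} = - \frac{1}{5}$)
$r{\left(B,x \right)} = B^{2} + 9 x$
$u{\left(C \right)} = C \left(324 + 10 C\right)$ ($u{\left(C \right)} = C \left(C + \left(18^{2} + 9 C\right)\right) = C \left(C + \left(324 + 9 C\right)\right) = C \left(324 + 10 C\right)$)
$- u{\left(30 E{\left(0,S{\left(1,4 \right)} \right)} \right)} = - 2 \cdot 30 \cdot 1 \left(162 + 5 \cdot 30 \cdot 1\right) = - 2 \cdot 30 \left(162 + 5 \cdot 30\right) = - 2 \cdot 30 \left(162 + 150\right) = - 2 \cdot 30 \cdot 312 = \left(-1\right) 18720 = -18720$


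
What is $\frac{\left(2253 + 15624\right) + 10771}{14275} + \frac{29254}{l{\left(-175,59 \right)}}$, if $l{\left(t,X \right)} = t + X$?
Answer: $- \frac{207138841}{827950} \approx -250.18$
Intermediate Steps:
$l{\left(t,X \right)} = X + t$
$\frac{\left(2253 + 15624\right) + 10771}{14275} + \frac{29254}{l{\left(-175,59 \right)}} = \frac{\left(2253 + 15624\right) + 10771}{14275} + \frac{29254}{59 - 175} = \left(17877 + 10771\right) \frac{1}{14275} + \frac{29254}{-116} = 28648 \cdot \frac{1}{14275} + 29254 \left(- \frac{1}{116}\right) = \frac{28648}{14275} - \frac{14627}{58} = - \frac{207138841}{827950}$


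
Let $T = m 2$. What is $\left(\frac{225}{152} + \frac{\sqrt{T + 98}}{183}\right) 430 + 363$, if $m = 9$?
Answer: $\frac{75963}{76} + \frac{860 \sqrt{29}}{183} \approx 1024.8$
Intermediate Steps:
$T = 18$ ($T = 9 \cdot 2 = 18$)
$\left(\frac{225}{152} + \frac{\sqrt{T + 98}}{183}\right) 430 + 363 = \left(\frac{225}{152} + \frac{\sqrt{18 + 98}}{183}\right) 430 + 363 = \left(225 \cdot \frac{1}{152} + \sqrt{116} \cdot \frac{1}{183}\right) 430 + 363 = \left(\frac{225}{152} + 2 \sqrt{29} \cdot \frac{1}{183}\right) 430 + 363 = \left(\frac{225}{152} + \frac{2 \sqrt{29}}{183}\right) 430 + 363 = \left(\frac{48375}{76} + \frac{860 \sqrt{29}}{183}\right) + 363 = \frac{75963}{76} + \frac{860 \sqrt{29}}{183}$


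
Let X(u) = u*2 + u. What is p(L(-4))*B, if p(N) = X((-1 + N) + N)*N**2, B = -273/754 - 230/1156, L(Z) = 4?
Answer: -1579872/8381 ≈ -188.51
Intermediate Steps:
X(u) = 3*u (X(u) = 2*u + u = 3*u)
B = -4702/8381 (B = -273*1/754 - 230*1/1156 = -21/58 - 115/578 = -4702/8381 ≈ -0.56103)
p(N) = N**2*(-3 + 6*N) (p(N) = (3*((-1 + N) + N))*N**2 = (3*(-1 + 2*N))*N**2 = (-3 + 6*N)*N**2 = N**2*(-3 + 6*N))
p(L(-4))*B = (4**2*(-3 + 6*4))*(-4702/8381) = (16*(-3 + 24))*(-4702/8381) = (16*21)*(-4702/8381) = 336*(-4702/8381) = -1579872/8381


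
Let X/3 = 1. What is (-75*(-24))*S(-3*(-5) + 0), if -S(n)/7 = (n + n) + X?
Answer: -415800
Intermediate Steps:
X = 3 (X = 3*1 = 3)
S(n) = -21 - 14*n (S(n) = -7*((n + n) + 3) = -7*(2*n + 3) = -7*(3 + 2*n) = -21 - 14*n)
(-75*(-24))*S(-3*(-5) + 0) = (-75*(-24))*(-21 - 14*(-3*(-5) + 0)) = 1800*(-21 - 14*(15 + 0)) = 1800*(-21 - 14*15) = 1800*(-21 - 210) = 1800*(-231) = -415800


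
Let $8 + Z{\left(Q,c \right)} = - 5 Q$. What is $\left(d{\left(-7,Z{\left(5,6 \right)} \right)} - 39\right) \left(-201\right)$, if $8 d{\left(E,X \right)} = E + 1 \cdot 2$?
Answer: $\frac{63717}{8} \approx 7964.6$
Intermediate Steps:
$Z{\left(Q,c \right)} = -8 - 5 Q$
$d{\left(E,X \right)} = \frac{1}{4} + \frac{E}{8}$ ($d{\left(E,X \right)} = \frac{E + 1 \cdot 2}{8} = \frac{E + 2}{8} = \frac{2 + E}{8} = \frac{1}{4} + \frac{E}{8}$)
$\left(d{\left(-7,Z{\left(5,6 \right)} \right)} - 39\right) \left(-201\right) = \left(\left(\frac{1}{4} + \frac{1}{8} \left(-7\right)\right) - 39\right) \left(-201\right) = \left(\left(\frac{1}{4} - \frac{7}{8}\right) - 39\right) \left(-201\right) = \left(- \frac{5}{8} - 39\right) \left(-201\right) = \left(- \frac{317}{8}\right) \left(-201\right) = \frac{63717}{8}$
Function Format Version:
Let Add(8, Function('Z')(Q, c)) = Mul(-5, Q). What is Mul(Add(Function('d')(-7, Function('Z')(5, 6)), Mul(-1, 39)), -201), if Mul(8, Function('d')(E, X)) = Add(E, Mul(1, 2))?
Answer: Rational(63717, 8) ≈ 7964.6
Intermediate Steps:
Function('Z')(Q, c) = Add(-8, Mul(-5, Q))
Function('d')(E, X) = Add(Rational(1, 4), Mul(Rational(1, 8), E)) (Function('d')(E, X) = Mul(Rational(1, 8), Add(E, Mul(1, 2))) = Mul(Rational(1, 8), Add(E, 2)) = Mul(Rational(1, 8), Add(2, E)) = Add(Rational(1, 4), Mul(Rational(1, 8), E)))
Mul(Add(Function('d')(-7, Function('Z')(5, 6)), Mul(-1, 39)), -201) = Mul(Add(Add(Rational(1, 4), Mul(Rational(1, 8), -7)), Mul(-1, 39)), -201) = Mul(Add(Add(Rational(1, 4), Rational(-7, 8)), -39), -201) = Mul(Add(Rational(-5, 8), -39), -201) = Mul(Rational(-317, 8), -201) = Rational(63717, 8)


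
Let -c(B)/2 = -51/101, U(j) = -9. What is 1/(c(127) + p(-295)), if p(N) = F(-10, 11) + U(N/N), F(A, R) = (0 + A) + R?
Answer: -101/706 ≈ -0.14306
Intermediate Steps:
F(A, R) = A + R
c(B) = 102/101 (c(B) = -(-102)/101 = -2*(-51/101) = 102/101)
p(N) = -8 (p(N) = (-10 + 11) - 9 = 1 - 9 = -8)
1/(c(127) + p(-295)) = 1/(102/101 - 8) = 1/(-706/101) = -101/706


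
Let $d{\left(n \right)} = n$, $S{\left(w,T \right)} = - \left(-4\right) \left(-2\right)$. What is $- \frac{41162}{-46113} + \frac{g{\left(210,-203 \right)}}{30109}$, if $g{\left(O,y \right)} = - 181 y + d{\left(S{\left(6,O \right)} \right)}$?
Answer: $\frac{2933307713}{1388416317} \approx 2.1127$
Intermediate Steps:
$S{\left(w,T \right)} = -8$ ($S{\left(w,T \right)} = \left(-1\right) 8 = -8$)
$g{\left(O,y \right)} = -8 - 181 y$ ($g{\left(O,y \right)} = - 181 y - 8 = -8 - 181 y$)
$- \frac{41162}{-46113} + \frac{g{\left(210,-203 \right)}}{30109} = - \frac{41162}{-46113} + \frac{-8 - -36743}{30109} = \left(-41162\right) \left(- \frac{1}{46113}\right) + \left(-8 + 36743\right) \frac{1}{30109} = \frac{41162}{46113} + 36735 \cdot \frac{1}{30109} = \frac{41162}{46113} + \frac{36735}{30109} = \frac{2933307713}{1388416317}$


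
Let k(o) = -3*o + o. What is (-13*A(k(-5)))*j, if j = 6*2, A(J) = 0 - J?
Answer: 1560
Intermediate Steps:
k(o) = -2*o
A(J) = -J
j = 12
(-13*A(k(-5)))*j = -(-13)*(-2*(-5))*12 = -(-13)*10*12 = -13*(-10)*12 = 130*12 = 1560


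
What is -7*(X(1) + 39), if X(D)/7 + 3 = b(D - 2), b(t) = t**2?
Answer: -175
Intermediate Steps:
X(D) = -21 + 7*(-2 + D)**2 (X(D) = -21 + 7*(D - 2)**2 = -21 + 7*(-2 + D)**2)
-7*(X(1) + 39) = -7*((-21 + 7*(-2 + 1)**2) + 39) = -7*((-21 + 7*(-1)**2) + 39) = -7*((-21 + 7*1) + 39) = -7*((-21 + 7) + 39) = -7*(-14 + 39) = -7*25 = -175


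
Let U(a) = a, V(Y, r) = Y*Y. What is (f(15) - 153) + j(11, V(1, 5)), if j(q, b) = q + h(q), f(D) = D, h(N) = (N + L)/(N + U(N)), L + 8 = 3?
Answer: -1394/11 ≈ -126.73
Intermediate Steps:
L = -5 (L = -8 + 3 = -5)
V(Y, r) = Y**2
h(N) = (-5 + N)/(2*N) (h(N) = (N - 5)/(N + N) = (-5 + N)/((2*N)) = (-5 + N)*(1/(2*N)) = (-5 + N)/(2*N))
j(q, b) = q + (-5 + q)/(2*q)
(f(15) - 153) + j(11, V(1, 5)) = (15 - 153) + (1/2 + 11 - 5/2/11) = -138 + (1/2 + 11 - 5/2*1/11) = -138 + (1/2 + 11 - 5/22) = -138 + 124/11 = -1394/11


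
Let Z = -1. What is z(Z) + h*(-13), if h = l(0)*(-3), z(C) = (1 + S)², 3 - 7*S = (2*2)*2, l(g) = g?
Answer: 4/49 ≈ 0.081633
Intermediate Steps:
S = -5/7 (S = 3/7 - 2*2*2/7 = 3/7 - 4*2/7 = 3/7 - ⅐*8 = 3/7 - 8/7 = -5/7 ≈ -0.71429)
z(C) = 4/49 (z(C) = (1 - 5/7)² = (2/7)² = 4/49)
h = 0 (h = 0*(-3) = 0)
z(Z) + h*(-13) = 4/49 + 0*(-13) = 4/49 + 0 = 4/49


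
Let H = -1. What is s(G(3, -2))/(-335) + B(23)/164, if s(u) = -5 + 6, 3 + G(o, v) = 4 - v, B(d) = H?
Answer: -499/54940 ≈ -0.0090826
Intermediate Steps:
B(d) = -1
G(o, v) = 1 - v (G(o, v) = -3 + (4 - v) = 1 - v)
s(u) = 1
s(G(3, -2))/(-335) + B(23)/164 = 1/(-335) - 1/164 = 1*(-1/335) - 1*1/164 = -1/335 - 1/164 = -499/54940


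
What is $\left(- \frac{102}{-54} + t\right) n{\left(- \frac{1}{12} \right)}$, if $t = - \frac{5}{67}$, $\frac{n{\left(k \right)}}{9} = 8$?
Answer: $\frac{8752}{67} \approx 130.63$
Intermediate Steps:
$n{\left(k \right)} = 72$ ($n{\left(k \right)} = 9 \cdot 8 = 72$)
$t = - \frac{5}{67}$ ($t = \left(-5\right) \frac{1}{67} = - \frac{5}{67} \approx -0.074627$)
$\left(- \frac{102}{-54} + t\right) n{\left(- \frac{1}{12} \right)} = \left(- \frac{102}{-54} - \frac{5}{67}\right) 72 = \left(\left(-102\right) \left(- \frac{1}{54}\right) - \frac{5}{67}\right) 72 = \left(\frac{17}{9} - \frac{5}{67}\right) 72 = \frac{1094}{603} \cdot 72 = \frac{8752}{67}$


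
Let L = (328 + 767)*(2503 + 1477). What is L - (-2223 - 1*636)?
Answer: 4360959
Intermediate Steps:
L = 4358100 (L = 1095*3980 = 4358100)
L - (-2223 - 1*636) = 4358100 - (-2223 - 1*636) = 4358100 - (-2223 - 636) = 4358100 - 1*(-2859) = 4358100 + 2859 = 4360959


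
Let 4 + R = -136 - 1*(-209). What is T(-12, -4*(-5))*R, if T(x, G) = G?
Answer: 1380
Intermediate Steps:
R = 69 (R = -4 + (-136 - 1*(-209)) = -4 + (-136 + 209) = -4 + 73 = 69)
T(-12, -4*(-5))*R = -4*(-5)*69 = 20*69 = 1380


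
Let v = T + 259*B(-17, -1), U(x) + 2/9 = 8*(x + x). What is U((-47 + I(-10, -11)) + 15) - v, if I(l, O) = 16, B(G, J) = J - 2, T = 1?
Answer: 4678/9 ≈ 519.78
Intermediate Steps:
B(G, J) = -2 + J
U(x) = -2/9 + 16*x (U(x) = -2/9 + 8*(x + x) = -2/9 + 8*(2*x) = -2/9 + 16*x)
v = -776 (v = 1 + 259*(-2 - 1) = 1 + 259*(-3) = 1 - 777 = -776)
U((-47 + I(-10, -11)) + 15) - v = (-2/9 + 16*((-47 + 16) + 15)) - 1*(-776) = (-2/9 + 16*(-31 + 15)) + 776 = (-2/9 + 16*(-16)) + 776 = (-2/9 - 256) + 776 = -2306/9 + 776 = 4678/9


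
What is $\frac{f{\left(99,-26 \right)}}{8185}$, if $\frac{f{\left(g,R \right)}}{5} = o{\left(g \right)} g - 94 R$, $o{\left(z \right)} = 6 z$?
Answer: $\frac{61250}{1637} \approx 37.416$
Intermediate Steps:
$f{\left(g,R \right)} = - 470 R + 30 g^{2}$ ($f{\left(g,R \right)} = 5 \left(6 g g - 94 R\right) = 5 \left(6 g^{2} - 94 R\right) = 5 \left(- 94 R + 6 g^{2}\right) = - 470 R + 30 g^{2}$)
$\frac{f{\left(99,-26 \right)}}{8185} = \frac{\left(-470\right) \left(-26\right) + 30 \cdot 99^{2}}{8185} = \left(12220 + 30 \cdot 9801\right) \frac{1}{8185} = \left(12220 + 294030\right) \frac{1}{8185} = 306250 \cdot \frac{1}{8185} = \frac{61250}{1637}$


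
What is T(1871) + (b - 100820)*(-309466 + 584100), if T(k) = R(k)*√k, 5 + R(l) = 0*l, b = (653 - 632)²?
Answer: -27567486286 - 5*√1871 ≈ -2.7567e+10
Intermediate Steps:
b = 441 (b = 21² = 441)
R(l) = -5 (R(l) = -5 + 0*l = -5 + 0 = -5)
T(k) = -5*√k
T(1871) + (b - 100820)*(-309466 + 584100) = -5*√1871 + (441 - 100820)*(-309466 + 584100) = -5*√1871 - 100379*274634 = -5*√1871 - 27567486286 = -27567486286 - 5*√1871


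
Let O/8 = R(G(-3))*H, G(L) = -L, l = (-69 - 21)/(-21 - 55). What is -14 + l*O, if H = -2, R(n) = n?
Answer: -1346/19 ≈ -70.842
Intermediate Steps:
l = 45/38 (l = -90/(-76) = -90*(-1/76) = 45/38 ≈ 1.1842)
O = -48 (O = 8*(-1*(-3)*(-2)) = 8*(3*(-2)) = 8*(-6) = -48)
-14 + l*O = -14 + (45/38)*(-48) = -14 - 1080/19 = -1346/19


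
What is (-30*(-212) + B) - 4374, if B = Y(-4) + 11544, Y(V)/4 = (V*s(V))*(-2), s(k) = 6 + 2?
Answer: 13786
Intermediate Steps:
s(k) = 8
Y(V) = -64*V (Y(V) = 4*((V*8)*(-2)) = 4*((8*V)*(-2)) = 4*(-16*V) = -64*V)
B = 11800 (B = -64*(-4) + 11544 = 256 + 11544 = 11800)
(-30*(-212) + B) - 4374 = (-30*(-212) + 11800) - 4374 = (6360 + 11800) - 4374 = 18160 - 4374 = 13786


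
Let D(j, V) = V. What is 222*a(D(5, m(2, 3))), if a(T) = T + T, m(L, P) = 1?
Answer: 444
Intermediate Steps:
a(T) = 2*T
222*a(D(5, m(2, 3))) = 222*(2*1) = 222*2 = 444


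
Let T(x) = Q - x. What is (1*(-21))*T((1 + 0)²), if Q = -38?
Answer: 819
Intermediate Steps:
T(x) = -38 - x
(1*(-21))*T((1 + 0)²) = (1*(-21))*(-38 - (1 + 0)²) = -21*(-38 - 1*1²) = -21*(-38 - 1*1) = -21*(-38 - 1) = -21*(-39) = 819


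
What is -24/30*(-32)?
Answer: 128/5 ≈ 25.600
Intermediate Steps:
-24/30*(-32) = -24*1/30*(-32) = -⅘*(-32) = 128/5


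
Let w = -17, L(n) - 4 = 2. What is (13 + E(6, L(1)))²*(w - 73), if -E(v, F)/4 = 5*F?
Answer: -1030410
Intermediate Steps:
L(n) = 6 (L(n) = 4 + 2 = 6)
E(v, F) = -20*F
(13 + E(6, L(1)))²*(w - 73) = (13 - 20*6)²*(-17 - 73) = (13 - 120)²*(-90) = (-107)²*(-90) = 11449*(-90) = -1030410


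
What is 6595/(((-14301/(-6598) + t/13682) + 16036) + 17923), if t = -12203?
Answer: 148838987105/766431086903 ≈ 0.19420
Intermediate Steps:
6595/(((-14301/(-6598) + t/13682) + 16036) + 17923) = 6595/(((-14301/(-6598) - 12203/13682) + 16036) + 17923) = 6595/(((-14301*(-1/6598) - 12203*1/13682) + 16036) + 17923) = 6595/(((14301/6598 - 12203/13682) + 16036) + 17923) = 6595/((28787722/22568459 + 16036) + 17923) = 6595/(361936596246/22568459 + 17923) = 6595/(766431086903/22568459) = 6595*(22568459/766431086903) = 148838987105/766431086903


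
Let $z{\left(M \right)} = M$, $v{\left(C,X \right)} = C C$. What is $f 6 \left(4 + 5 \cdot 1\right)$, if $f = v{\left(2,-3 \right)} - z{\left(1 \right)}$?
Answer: $162$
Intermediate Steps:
$v{\left(C,X \right)} = C^{2}$
$f = 3$ ($f = 2^{2} - 1 = 4 - 1 = 3$)
$f 6 \left(4 + 5 \cdot 1\right) = 3 \cdot 6 \left(4 + 5 \cdot 1\right) = 18 \left(4 + 5\right) = 18 \cdot 9 = 162$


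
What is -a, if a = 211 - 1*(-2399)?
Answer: -2610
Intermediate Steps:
a = 2610 (a = 211 + 2399 = 2610)
-a = -1*2610 = -2610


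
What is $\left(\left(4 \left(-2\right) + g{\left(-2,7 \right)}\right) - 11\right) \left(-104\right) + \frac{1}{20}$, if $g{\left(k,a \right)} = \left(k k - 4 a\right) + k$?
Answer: $\frac{93601}{20} \approx 4680.0$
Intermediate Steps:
$g{\left(k,a \right)} = k + k^{2} - 4 a$ ($g{\left(k,a \right)} = \left(k^{2} - 4 a\right) + k = k + k^{2} - 4 a$)
$\left(\left(4 \left(-2\right) + g{\left(-2,7 \right)}\right) - 11\right) \left(-104\right) + \frac{1}{20} = \left(\left(4 \left(-2\right) - \left(30 - 4\right)\right) - 11\right) \left(-104\right) + \frac{1}{20} = \left(\left(-8 - 26\right) - 11\right) \left(-104\right) + \frac{1}{20} = \left(-34 - 11\right) \left(-104\right) + \frac{1}{20} = \left(-45\right) \left(-104\right) + \frac{1}{20} = 4680 + \frac{1}{20} = \frac{93601}{20}$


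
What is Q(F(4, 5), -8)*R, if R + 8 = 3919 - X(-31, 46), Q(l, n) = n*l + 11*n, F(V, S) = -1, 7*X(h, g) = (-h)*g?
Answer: -2076080/7 ≈ -2.9658e+5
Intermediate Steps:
X(h, g) = -g*h/7 (X(h, g) = ((-h)*g)/7 = (-g*h)/7 = -g*h/7)
Q(l, n) = 11*n + l*n (Q(l, n) = l*n + 11*n = 11*n + l*n)
R = 25951/7 (R = -8 + (3919 - (-1)*46*(-31)/7) = -8 + (3919 - 1*1426/7) = -8 + (3919 - 1426/7) = -8 + 26007/7 = 25951/7 ≈ 3707.3)
Q(F(4, 5), -8)*R = -8*(11 - 1)*(25951/7) = -8*10*(25951/7) = -80*25951/7 = -2076080/7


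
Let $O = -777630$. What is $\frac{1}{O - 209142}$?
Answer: $- \frac{1}{986772} \approx -1.0134 \cdot 10^{-6}$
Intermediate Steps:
$\frac{1}{O - 209142} = \frac{1}{-777630 - 209142} = \frac{1}{-986772} = - \frac{1}{986772}$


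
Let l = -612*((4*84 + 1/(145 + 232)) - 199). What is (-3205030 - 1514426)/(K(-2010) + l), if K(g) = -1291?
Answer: 1779234912/32096507 ≈ 55.434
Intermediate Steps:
l = -31609800/377 (l = -612*((336 + 1/377) - 199) = -612*(126673/377 - 199) = -612*51650/377 = -31609800/377 ≈ -83846.)
(-3205030 - 1514426)/(K(-2010) + l) = (-3205030 - 1514426)/(-1291 - 31609800/377) = -4719456/(-32096507/377) = -4719456*(-377/32096507) = 1779234912/32096507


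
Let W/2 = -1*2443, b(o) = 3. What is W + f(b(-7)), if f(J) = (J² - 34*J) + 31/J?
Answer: -14906/3 ≈ -4968.7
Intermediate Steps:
W = -4886 (W = 2*(-1*2443) = 2*(-2443) = -4886)
f(J) = J² - 34*J + 31/J
W + f(b(-7)) = -4886 + (31 + 3²*(-34 + 3))/3 = -4886 + (31 + 9*(-31))/3 = -4886 + (31 - 279)/3 = -4886 + (⅓)*(-248) = -4886 - 248/3 = -14906/3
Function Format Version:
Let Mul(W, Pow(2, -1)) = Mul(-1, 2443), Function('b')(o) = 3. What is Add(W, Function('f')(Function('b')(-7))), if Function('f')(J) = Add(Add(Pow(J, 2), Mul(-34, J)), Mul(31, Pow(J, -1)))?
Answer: Rational(-14906, 3) ≈ -4968.7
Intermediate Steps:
W = -4886 (W = Mul(2, Mul(-1, 2443)) = Mul(2, -2443) = -4886)
Function('f')(J) = Add(Pow(J, 2), Mul(-34, J), Mul(31, Pow(J, -1)))
Add(W, Function('f')(Function('b')(-7))) = Add(-4886, Mul(Pow(3, -1), Add(31, Mul(Pow(3, 2), Add(-34, 3))))) = Add(-4886, Mul(Rational(1, 3), Add(31, Mul(9, -31)))) = Add(-4886, Mul(Rational(1, 3), Add(31, -279))) = Add(-4886, Mul(Rational(1, 3), -248)) = Add(-4886, Rational(-248, 3)) = Rational(-14906, 3)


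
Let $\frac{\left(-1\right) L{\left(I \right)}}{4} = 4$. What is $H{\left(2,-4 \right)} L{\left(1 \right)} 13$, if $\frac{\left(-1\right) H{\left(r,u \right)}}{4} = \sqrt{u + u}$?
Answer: $1664 i \sqrt{2} \approx 2353.3 i$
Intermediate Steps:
$H{\left(r,u \right)} = - 4 \sqrt{2} \sqrt{u}$ ($H{\left(r,u \right)} = - 4 \sqrt{u + u} = - 4 \sqrt{2 u} = - 4 \sqrt{2} \sqrt{u}$)
$L{\left(I \right)} = -16$ ($L{\left(I \right)} = \left(-4\right) 4 = -16$)
$H{\left(2,-4 \right)} L{\left(1 \right)} 13 = - 4 \sqrt{2} \sqrt{-4} \left(-16\right) 13 = - 4 \sqrt{2} \cdot 2 i \left(-16\right) 13 = - 8 i \sqrt{2} \left(-16\right) 13 = 128 i \sqrt{2} \cdot 13 = 1664 i \sqrt{2}$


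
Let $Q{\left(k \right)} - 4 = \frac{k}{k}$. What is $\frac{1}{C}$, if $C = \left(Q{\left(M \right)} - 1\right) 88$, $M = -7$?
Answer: $\frac{1}{352} \approx 0.0028409$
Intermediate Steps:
$Q{\left(k \right)} = 5$ ($Q{\left(k \right)} = 4 + \frac{k}{k} = 4 + 1 = 5$)
$C = 352$ ($C = \left(5 - 1\right) 88 = 4 \cdot 88 = 352$)
$\frac{1}{C} = \frac{1}{352}$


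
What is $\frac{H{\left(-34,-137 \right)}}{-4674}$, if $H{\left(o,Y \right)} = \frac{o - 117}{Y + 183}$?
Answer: $\frac{151}{215004} \approx 0.00070231$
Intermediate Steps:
$H{\left(o,Y \right)} = \frac{-117 + o}{183 + Y}$
$\frac{H{\left(-34,-137 \right)}}{-4674} = \frac{\frac{1}{183 - 137} \left(-117 - 34\right)}{-4674} = \frac{1}{46} \left(-151\right) \left(- \frac{1}{4674}\right) = \left(- \frac{151}{46}\right) \left(- \frac{1}{4674}\right) = \frac{151}{215004}$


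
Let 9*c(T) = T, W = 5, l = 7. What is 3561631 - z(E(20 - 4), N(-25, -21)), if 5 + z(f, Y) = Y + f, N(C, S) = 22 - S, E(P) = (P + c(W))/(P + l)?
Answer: 737249602/207 ≈ 3.5616e+6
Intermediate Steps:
c(T) = T/9
E(P) = (5/9 + P)/(7 + P) (E(P) = (P + (⅑)*5)/(P + 7) = (P + 5/9)/(7 + P) = (5/9 + P)/(7 + P))
z(f, Y) = -5 + Y + f (z(f, Y) = -5 + (Y + f) = -5 + Y + f)
3561631 - z(E(20 - 4), N(-25, -21)) = 3561631 - (-5 + (22 - 1*(-21)) + (5/9 + (20 - 4))/(7 + (20 - 4))) = 3561631 - (-5 + (22 + 21) + (5/9 + 16)/(7 + 16)) = 3561631 - (-5 + 43 + (149/9)/23) = 3561631 - (-5 + 43 + (1/23)*(149/9)) = 3561631 - (-5 + 43 + 149/207) = 3561631 - 1*8015/207 = 3561631 - 8015/207 = 737249602/207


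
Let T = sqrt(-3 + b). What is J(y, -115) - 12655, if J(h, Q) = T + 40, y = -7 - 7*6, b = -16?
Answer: -12615 + I*sqrt(19) ≈ -12615.0 + 4.3589*I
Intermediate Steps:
y = -49 (y = -7 - 42 = -49)
T = I*sqrt(19) (T = sqrt(-3 - 16) = sqrt(-19) = I*sqrt(19) ≈ 4.3589*I)
J(h, Q) = 40 + I*sqrt(19) (J(h, Q) = I*sqrt(19) + 40 = 40 + I*sqrt(19))
J(y, -115) - 12655 = (40 + I*sqrt(19)) - 12655 = -12615 + I*sqrt(19)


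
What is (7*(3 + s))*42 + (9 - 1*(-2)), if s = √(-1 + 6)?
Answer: 893 + 294*√5 ≈ 1550.4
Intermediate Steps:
s = √5 ≈ 2.2361
(7*(3 + s))*42 + (9 - 1*(-2)) = (7*(3 + √5))*42 + (9 - 1*(-2)) = (21 + 7*√5)*42 + (9 + 2) = (882 + 294*√5) + 11 = 893 + 294*√5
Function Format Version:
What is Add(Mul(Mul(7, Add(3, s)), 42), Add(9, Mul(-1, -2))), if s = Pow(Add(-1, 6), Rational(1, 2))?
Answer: Add(893, Mul(294, Pow(5, Rational(1, 2)))) ≈ 1550.4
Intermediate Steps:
s = Pow(5, Rational(1, 2)) ≈ 2.2361
Add(Mul(Mul(7, Add(3, s)), 42), Add(9, Mul(-1, -2))) = Add(Mul(Mul(7, Add(3, Pow(5, Rational(1, 2)))), 42), Add(9, Mul(-1, -2))) = Add(Mul(Add(21, Mul(7, Pow(5, Rational(1, 2)))), 42), Add(9, 2)) = Add(Add(882, Mul(294, Pow(5, Rational(1, 2)))), 11) = Add(893, Mul(294, Pow(5, Rational(1, 2))))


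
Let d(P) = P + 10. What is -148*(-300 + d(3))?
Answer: 42476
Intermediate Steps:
d(P) = 10 + P
-148*(-300 + d(3)) = -148*(-300 + (10 + 3)) = -148*(-300 + 13) = -148*(-287) = 42476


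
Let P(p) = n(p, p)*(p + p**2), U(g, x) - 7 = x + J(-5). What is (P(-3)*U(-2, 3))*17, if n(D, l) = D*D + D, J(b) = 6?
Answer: 9792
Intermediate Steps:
n(D, l) = D + D**2 (n(D, l) = D**2 + D = D + D**2)
U(g, x) = 13 + x (U(g, x) = 7 + (x + 6) = 7 + (6 + x) = 13 + x)
P(p) = p*(1 + p)*(p + p**2) (P(p) = (p*(1 + p))*(p + p**2) = p*(1 + p)*(p + p**2))
(P(-3)*U(-2, 3))*17 = (((-3)**2*(1 - 3)**2)*(13 + 3))*17 = ((9*(-2)**2)*16)*17 = ((9*4)*16)*17 = (36*16)*17 = 576*17 = 9792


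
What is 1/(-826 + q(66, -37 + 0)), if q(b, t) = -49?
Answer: -1/875 ≈ -0.0011429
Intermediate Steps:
1/(-826 + q(66, -37 + 0)) = 1/(-826 - 49) = 1/(-875) = -1/875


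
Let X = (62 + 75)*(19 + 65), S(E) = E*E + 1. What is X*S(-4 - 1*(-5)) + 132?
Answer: 23148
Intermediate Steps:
S(E) = 1 + E² (S(E) = E² + 1 = 1 + E²)
X = 11508 (X = 137*84 = 11508)
X*S(-4 - 1*(-5)) + 132 = 11508*(1 + (-4 - 1*(-5))²) + 132 = 11508*(1 + (-4 + 5)²) + 132 = 11508*(1 + 1²) + 132 = 11508*(1 + 1) + 132 = 11508*2 + 132 = 23016 + 132 = 23148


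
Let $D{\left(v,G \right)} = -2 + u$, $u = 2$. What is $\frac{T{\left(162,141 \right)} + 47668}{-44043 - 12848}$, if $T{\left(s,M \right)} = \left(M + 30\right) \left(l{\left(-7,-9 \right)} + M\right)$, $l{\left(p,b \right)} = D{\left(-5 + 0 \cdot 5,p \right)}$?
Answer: $- \frac{71779}{56891} \approx -1.2617$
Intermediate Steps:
$D{\left(v,G \right)} = 0$ ($D{\left(v,G \right)} = -2 + 2 = 0$)
$l{\left(p,b \right)} = 0$
$T{\left(s,M \right)} = M \left(30 + M\right)$ ($T{\left(s,M \right)} = \left(M + 30\right) \left(0 + M\right) = \left(30 + M\right) M = M \left(30 + M\right)$)
$\frac{T{\left(162,141 \right)} + 47668}{-44043 - 12848} = \frac{141 \left(30 + 141\right) + 47668}{-44043 - 12848} = \frac{141 \cdot 171 + 47668}{-56891} = \left(24111 + 47668\right) \left(- \frac{1}{56891}\right) = 71779 \left(- \frac{1}{56891}\right) = - \frac{71779}{56891}$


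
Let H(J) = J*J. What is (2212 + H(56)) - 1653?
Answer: 3695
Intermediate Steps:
H(J) = J²
(2212 + H(56)) - 1653 = (2212 + 56²) - 1653 = (2212 + 3136) - 1653 = 5348 - 1653 = 3695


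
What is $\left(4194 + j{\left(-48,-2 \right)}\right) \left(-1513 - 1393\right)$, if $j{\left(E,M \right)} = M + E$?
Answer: $-12042464$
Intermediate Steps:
$j{\left(E,M \right)} = E + M$
$\left(4194 + j{\left(-48,-2 \right)}\right) \left(-1513 - 1393\right) = \left(4194 - 50\right) \left(-1513 - 1393\right) = \left(4194 - 50\right) \left(-2906\right) = 4144 \left(-2906\right) = -12042464$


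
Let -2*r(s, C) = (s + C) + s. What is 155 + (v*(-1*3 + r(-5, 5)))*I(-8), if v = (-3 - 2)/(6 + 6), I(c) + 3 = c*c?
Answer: 4025/24 ≈ 167.71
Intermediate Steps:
I(c) = -3 + c² (I(c) = -3 + c*c = -3 + c²)
r(s, C) = -s - C/2 (r(s, C) = -((s + C) + s)/2 = -((C + s) + s)/2 = -(C + 2*s)/2 = -s - C/2)
v = -5/12 ≈ -0.41667
155 + (v*(-1*3 + r(-5, 5)))*I(-8) = 155 + (-5*(-1*3 + (-1*(-5) - ½*5))/12)*(-3 + (-8)²) = 155 + (-5*(-3 + (5 - 5/2))/12)*(-3 + 64) = 155 - 5*(-3 + 5/2)/12*61 = 155 - 5/12*(-½)*61 = 155 + (5/24)*61 = 155 + 305/24 = 4025/24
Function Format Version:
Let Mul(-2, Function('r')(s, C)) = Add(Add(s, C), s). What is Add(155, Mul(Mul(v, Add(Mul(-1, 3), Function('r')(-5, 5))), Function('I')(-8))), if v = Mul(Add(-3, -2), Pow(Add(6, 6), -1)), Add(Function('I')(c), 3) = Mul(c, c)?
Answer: Rational(4025, 24) ≈ 167.71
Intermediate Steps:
Function('I')(c) = Add(-3, Pow(c, 2)) (Function('I')(c) = Add(-3, Mul(c, c)) = Add(-3, Pow(c, 2)))
Function('r')(s, C) = Add(Mul(-1, s), Mul(Rational(-1, 2), C)) (Function('r')(s, C) = Mul(Rational(-1, 2), Add(Add(s, C), s)) = Mul(Rational(-1, 2), Add(Add(C, s), s)) = Mul(Rational(-1, 2), Add(C, Mul(2, s))) = Add(Mul(-1, s), Mul(Rational(-1, 2), C)))
v = Rational(-5, 12) (v = Mul(-5, Pow(12, -1)) = Mul(-5, Rational(1, 12)) = Rational(-5, 12) ≈ -0.41667)
Add(155, Mul(Mul(v, Add(Mul(-1, 3), Function('r')(-5, 5))), Function('I')(-8))) = Add(155, Mul(Mul(Rational(-5, 12), Add(Mul(-1, 3), Add(Mul(-1, -5), Mul(Rational(-1, 2), 5)))), Add(-3, Pow(-8, 2)))) = Add(155, Mul(Mul(Rational(-5, 12), Add(-3, Add(5, Rational(-5, 2)))), Add(-3, 64))) = Add(155, Mul(Mul(Rational(-5, 12), Add(-3, Rational(5, 2))), 61)) = Add(155, Mul(Mul(Rational(-5, 12), Rational(-1, 2)), 61)) = Add(155, Mul(Rational(5, 24), 61)) = Add(155, Rational(305, 24)) = Rational(4025, 24)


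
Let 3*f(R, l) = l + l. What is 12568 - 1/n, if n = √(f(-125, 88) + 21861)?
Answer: 12568 - √197277/65759 ≈ 12568.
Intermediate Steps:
f(R, l) = 2*l/3 (f(R, l) = (l + l)/3 = (2*l)/3 = 2*l/3)
n = √197277/3 (n = √((⅔)*88 + 21861) = √(176/3 + 21861) = √(65759/3) = √197277/3 ≈ 148.05)
12568 - 1/n = 12568 - 1/(√197277/3) = 12568 - √197277/65759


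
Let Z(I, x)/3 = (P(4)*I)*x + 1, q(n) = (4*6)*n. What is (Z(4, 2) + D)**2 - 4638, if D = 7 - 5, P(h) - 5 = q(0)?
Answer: 10987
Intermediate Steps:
q(n) = 24*n
P(h) = 5 (P(h) = 5 + 24*0 = 5 + 0 = 5)
D = 2
Z(I, x) = 3 + 15*I*x (Z(I, x) = 3*((5*I)*x + 1) = 3*(5*I*x + 1) = 3*(1 + 5*I*x) = 3 + 15*I*x)
(Z(4, 2) + D)**2 - 4638 = ((3 + 15*4*2) + 2)**2 - 4638 = ((3 + 120) + 2)**2 - 4638 = (123 + 2)**2 - 4638 = 125**2 - 4638 = 15625 - 4638 = 10987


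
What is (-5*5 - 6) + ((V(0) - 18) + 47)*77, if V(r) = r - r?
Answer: 2202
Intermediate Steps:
V(r) = 0
(-5*5 - 6) + ((V(0) - 18) + 47)*77 = (-5*5 - 6) + ((0 - 18) + 47)*77 = (-25 - 6) + (-18 + 47)*77 = -31 + 29*77 = -31 + 2233 = 2202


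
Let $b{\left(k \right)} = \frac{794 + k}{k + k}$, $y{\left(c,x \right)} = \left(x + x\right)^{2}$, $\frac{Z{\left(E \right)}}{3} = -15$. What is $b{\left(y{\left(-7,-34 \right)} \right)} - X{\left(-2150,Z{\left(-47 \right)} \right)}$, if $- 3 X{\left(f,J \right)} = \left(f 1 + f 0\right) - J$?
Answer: $- \frac{9725393}{13872} \approx -701.08$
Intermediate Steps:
$Z{\left(E \right)} = -45$ ($Z{\left(E \right)} = 3 \left(-15\right) = -45$)
$y{\left(c,x \right)} = 4 x^{2}$ ($y{\left(c,x \right)} = \left(2 x\right)^{2} = 4 x^{2}$)
$b{\left(k \right)} = \frac{794 + k}{2 k}$
$X{\left(f,J \right)} = - \frac{f}{3} + \frac{J}{3}$ ($X{\left(f,J \right)} = - \frac{\left(f 1 + f 0\right) - J}{3} = - \frac{\left(f + 0\right) - J}{3} = - \frac{f - J}{3} = - \frac{f}{3} + \frac{J}{3}$)
$b{\left(y{\left(-7,-34 \right)} \right)} - X{\left(-2150,Z{\left(-47 \right)} \right)} = \frac{794 + 4 \left(-34\right)^{2}}{2 \cdot 4 \left(-34\right)^{2}} - \left(\left(- \frac{1}{3}\right) \left(-2150\right) + \frac{1}{3} \left(-45\right)\right) = \frac{794 + 4 \cdot 1156}{2 \cdot 4 \cdot 1156} - \left(\frac{2150}{3} - 15\right) = \frac{794 + 4624}{2 \cdot 4624} - \frac{2105}{3} = \frac{1}{2} \cdot \frac{1}{4624} \cdot 5418 - \frac{2105}{3} = \frac{2709}{4624} - \frac{2105}{3} = - \frac{9725393}{13872}$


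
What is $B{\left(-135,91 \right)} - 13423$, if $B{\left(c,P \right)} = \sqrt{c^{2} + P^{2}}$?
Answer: $-13423 + \sqrt{26506} \approx -13260.0$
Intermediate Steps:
$B{\left(c,P \right)} = \sqrt{P^{2} + c^{2}}$
$B{\left(-135,91 \right)} - 13423 = \sqrt{91^{2} + \left(-135\right)^{2}} - 13423 = \sqrt{8281 + 18225} - 13423 = \sqrt{26506} - 13423 = -13423 + \sqrt{26506}$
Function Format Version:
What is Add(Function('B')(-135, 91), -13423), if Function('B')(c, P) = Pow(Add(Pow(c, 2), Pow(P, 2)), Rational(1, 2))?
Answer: Add(-13423, Pow(26506, Rational(1, 2))) ≈ -13260.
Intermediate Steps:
Function('B')(c, P) = Pow(Add(Pow(P, 2), Pow(c, 2)), Rational(1, 2))
Add(Function('B')(-135, 91), -13423) = Add(Pow(Add(Pow(91, 2), Pow(-135, 2)), Rational(1, 2)), -13423) = Add(Pow(Add(8281, 18225), Rational(1, 2)), -13423) = Add(Pow(26506, Rational(1, 2)), -13423) = Add(-13423, Pow(26506, Rational(1, 2)))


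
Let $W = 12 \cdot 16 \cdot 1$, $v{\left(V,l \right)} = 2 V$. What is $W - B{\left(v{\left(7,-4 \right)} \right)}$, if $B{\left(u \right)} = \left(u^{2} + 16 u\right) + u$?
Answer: $-242$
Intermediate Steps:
$B{\left(u \right)} = u^{2} + 17 u$
$W = 192$ ($W = 192 \cdot 1 = 192$)
$W - B{\left(v{\left(7,-4 \right)} \right)} = 192 - 2 \cdot 7 \left(17 + 2 \cdot 7\right) = 192 - 14 \left(17 + 14\right) = 192 - 14 \cdot 31 = 192 - 434 = -242$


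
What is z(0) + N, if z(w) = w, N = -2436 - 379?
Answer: -2815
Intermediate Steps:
N = -2815
z(0) + N = 0 - 2815 = -2815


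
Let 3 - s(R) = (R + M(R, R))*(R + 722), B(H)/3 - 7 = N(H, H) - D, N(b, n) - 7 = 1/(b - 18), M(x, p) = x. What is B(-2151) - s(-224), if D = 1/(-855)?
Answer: -15321219379/68685 ≈ -2.2307e+5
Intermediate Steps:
D = -1/855 ≈ -0.0011696
N(b, n) = 7 + 1/(-18 + b) (N(b, n) = 7 + 1/(b - 18) = 7 + 1/(-18 + b))
B(H) = 5986/285 + 3*(-125 + 7*H)/(-18 + H) (B(H) = 21 + 3*((-125 + 7*H)/(-18 + H) - 1*(-1/855)) = 21 + 3*((-125 + 7*H)/(-18 + H) + 1/855) = 21 + 3*(1/855 + (-125 + 7*H)/(-18 + H)) = 21 + (1/285 + 3*(-125 + 7*H)/(-18 + H)) = 5986/285 + 3*(-125 + 7*H)/(-18 + H))
s(R) = 3 - 2*R*(722 + R) (s(R) = 3 - (R + R)*(R + 722) = 3 - 2*R*(722 + R))
B(-2151) - s(-224) = (-214623 + 11971*(-2151))/(285*(-18 - 2151)) - (3 - 1444*(-224) - 2*(-224)**2) = (1/285)*(-214623 - 25749621)/(-2169) - (3 + 323456 - 2*50176) = (1/285)*(-1/2169)*(-25964244) - (3 + 323456 - 100352) = 2884916/68685 - 1*223107 = 2884916/68685 - 223107 = -15321219379/68685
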